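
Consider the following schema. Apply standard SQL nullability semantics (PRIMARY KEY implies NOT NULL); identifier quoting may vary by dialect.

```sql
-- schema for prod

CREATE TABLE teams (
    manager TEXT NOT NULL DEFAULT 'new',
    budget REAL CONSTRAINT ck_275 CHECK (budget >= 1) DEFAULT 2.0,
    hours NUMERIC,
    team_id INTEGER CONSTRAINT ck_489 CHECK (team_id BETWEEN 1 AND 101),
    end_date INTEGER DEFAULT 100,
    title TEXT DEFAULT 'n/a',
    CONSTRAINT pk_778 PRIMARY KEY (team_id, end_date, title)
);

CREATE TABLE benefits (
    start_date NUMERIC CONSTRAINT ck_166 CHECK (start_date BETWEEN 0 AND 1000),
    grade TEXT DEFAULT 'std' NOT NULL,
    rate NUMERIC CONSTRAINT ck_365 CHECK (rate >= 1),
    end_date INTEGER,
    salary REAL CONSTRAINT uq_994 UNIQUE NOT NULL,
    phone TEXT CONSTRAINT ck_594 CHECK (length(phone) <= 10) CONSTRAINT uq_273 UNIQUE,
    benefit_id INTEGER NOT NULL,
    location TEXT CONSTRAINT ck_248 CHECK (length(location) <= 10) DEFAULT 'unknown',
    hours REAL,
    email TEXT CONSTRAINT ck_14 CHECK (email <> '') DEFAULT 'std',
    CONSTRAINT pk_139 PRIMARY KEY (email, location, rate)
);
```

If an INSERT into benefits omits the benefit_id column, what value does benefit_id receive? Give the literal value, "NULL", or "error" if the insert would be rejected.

error

benefit_id has no DEFAULT clause.
Omitting it would insert NULL, but it is declared NOT NULL, so the INSERT fails.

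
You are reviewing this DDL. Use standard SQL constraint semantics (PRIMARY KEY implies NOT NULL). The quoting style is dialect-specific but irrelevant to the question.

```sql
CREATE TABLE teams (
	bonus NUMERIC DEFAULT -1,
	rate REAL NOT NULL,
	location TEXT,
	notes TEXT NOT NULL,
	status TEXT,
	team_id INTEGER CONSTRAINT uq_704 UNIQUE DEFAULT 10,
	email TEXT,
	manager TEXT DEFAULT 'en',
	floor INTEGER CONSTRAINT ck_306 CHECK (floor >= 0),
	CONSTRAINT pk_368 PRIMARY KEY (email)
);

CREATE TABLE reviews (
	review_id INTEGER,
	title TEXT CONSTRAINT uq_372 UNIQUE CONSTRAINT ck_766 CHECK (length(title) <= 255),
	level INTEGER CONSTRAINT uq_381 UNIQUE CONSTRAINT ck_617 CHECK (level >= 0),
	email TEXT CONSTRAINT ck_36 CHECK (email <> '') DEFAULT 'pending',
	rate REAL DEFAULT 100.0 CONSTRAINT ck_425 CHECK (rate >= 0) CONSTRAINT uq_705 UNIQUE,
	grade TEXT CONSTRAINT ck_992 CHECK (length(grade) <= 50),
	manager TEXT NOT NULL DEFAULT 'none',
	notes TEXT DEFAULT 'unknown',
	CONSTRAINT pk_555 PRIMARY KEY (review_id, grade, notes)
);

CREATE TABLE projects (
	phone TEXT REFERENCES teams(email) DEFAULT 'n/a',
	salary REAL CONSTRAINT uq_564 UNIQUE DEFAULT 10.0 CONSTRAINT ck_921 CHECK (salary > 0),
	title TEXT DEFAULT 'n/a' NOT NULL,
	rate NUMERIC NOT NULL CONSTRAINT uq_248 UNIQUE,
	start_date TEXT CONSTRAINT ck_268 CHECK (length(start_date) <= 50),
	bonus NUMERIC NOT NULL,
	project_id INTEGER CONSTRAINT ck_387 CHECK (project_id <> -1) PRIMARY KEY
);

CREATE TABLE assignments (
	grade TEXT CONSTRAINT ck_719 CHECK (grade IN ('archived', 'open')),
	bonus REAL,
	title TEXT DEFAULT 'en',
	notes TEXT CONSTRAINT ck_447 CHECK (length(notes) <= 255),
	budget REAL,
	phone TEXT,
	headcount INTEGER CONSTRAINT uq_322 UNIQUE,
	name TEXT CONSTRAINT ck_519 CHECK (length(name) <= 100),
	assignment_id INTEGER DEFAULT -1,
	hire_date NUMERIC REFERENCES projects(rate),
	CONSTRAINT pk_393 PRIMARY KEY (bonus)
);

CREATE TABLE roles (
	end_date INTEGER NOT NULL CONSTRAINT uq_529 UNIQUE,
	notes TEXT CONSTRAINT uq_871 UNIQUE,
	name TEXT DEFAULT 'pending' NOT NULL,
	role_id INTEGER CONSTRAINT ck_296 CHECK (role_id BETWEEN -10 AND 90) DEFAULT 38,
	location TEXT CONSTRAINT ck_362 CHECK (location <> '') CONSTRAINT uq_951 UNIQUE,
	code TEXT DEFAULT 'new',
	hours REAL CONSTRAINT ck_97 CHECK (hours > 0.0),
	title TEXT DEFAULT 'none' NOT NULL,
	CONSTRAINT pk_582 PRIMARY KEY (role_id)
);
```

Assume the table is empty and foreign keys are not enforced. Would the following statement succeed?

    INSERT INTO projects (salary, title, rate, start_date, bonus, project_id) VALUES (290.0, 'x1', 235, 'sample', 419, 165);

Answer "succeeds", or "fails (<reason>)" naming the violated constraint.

NOT NULL columns: bonus is supplied; project_id is supplied; rate is supplied; title is supplied.
CHECK constraints: 290.0 satisfies (salary > 0); 'sample' satisfies (length(start_date) <= 50); 165 satisfies (project_id <> -1).
No constraint is violated.

succeeds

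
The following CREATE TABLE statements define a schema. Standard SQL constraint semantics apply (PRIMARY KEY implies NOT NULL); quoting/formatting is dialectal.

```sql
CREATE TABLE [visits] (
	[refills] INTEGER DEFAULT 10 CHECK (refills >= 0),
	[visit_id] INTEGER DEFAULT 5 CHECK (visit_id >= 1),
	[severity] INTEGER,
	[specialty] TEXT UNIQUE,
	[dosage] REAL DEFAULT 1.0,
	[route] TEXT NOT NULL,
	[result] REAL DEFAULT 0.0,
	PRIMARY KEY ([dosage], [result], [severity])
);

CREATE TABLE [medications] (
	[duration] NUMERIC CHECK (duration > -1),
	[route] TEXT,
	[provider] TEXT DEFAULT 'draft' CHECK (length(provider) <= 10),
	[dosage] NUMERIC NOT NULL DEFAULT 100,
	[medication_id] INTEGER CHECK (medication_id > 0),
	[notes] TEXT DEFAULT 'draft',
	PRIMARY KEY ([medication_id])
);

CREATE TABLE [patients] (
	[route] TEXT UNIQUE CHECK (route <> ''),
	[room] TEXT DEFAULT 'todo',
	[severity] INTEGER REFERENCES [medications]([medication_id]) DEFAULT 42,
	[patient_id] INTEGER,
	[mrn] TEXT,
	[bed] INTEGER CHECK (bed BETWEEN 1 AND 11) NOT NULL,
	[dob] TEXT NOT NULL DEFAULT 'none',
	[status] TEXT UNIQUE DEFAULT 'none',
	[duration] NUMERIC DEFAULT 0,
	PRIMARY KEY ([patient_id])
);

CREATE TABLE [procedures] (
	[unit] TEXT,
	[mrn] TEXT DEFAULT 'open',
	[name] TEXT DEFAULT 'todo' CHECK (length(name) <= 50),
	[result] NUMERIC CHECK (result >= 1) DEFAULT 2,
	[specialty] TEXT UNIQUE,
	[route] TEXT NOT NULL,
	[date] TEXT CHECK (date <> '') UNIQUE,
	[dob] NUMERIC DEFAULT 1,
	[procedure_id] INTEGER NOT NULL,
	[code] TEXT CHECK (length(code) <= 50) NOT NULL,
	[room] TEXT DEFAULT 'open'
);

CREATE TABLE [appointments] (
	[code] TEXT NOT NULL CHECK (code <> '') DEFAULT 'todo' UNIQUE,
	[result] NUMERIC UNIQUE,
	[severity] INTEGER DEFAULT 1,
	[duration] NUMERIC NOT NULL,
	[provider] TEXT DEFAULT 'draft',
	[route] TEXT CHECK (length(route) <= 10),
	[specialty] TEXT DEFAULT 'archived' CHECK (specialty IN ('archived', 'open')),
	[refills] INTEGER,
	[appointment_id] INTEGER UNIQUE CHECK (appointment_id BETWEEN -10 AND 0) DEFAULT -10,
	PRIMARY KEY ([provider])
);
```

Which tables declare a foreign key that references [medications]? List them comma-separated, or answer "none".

- patients.severity references medications(medication_id).

patients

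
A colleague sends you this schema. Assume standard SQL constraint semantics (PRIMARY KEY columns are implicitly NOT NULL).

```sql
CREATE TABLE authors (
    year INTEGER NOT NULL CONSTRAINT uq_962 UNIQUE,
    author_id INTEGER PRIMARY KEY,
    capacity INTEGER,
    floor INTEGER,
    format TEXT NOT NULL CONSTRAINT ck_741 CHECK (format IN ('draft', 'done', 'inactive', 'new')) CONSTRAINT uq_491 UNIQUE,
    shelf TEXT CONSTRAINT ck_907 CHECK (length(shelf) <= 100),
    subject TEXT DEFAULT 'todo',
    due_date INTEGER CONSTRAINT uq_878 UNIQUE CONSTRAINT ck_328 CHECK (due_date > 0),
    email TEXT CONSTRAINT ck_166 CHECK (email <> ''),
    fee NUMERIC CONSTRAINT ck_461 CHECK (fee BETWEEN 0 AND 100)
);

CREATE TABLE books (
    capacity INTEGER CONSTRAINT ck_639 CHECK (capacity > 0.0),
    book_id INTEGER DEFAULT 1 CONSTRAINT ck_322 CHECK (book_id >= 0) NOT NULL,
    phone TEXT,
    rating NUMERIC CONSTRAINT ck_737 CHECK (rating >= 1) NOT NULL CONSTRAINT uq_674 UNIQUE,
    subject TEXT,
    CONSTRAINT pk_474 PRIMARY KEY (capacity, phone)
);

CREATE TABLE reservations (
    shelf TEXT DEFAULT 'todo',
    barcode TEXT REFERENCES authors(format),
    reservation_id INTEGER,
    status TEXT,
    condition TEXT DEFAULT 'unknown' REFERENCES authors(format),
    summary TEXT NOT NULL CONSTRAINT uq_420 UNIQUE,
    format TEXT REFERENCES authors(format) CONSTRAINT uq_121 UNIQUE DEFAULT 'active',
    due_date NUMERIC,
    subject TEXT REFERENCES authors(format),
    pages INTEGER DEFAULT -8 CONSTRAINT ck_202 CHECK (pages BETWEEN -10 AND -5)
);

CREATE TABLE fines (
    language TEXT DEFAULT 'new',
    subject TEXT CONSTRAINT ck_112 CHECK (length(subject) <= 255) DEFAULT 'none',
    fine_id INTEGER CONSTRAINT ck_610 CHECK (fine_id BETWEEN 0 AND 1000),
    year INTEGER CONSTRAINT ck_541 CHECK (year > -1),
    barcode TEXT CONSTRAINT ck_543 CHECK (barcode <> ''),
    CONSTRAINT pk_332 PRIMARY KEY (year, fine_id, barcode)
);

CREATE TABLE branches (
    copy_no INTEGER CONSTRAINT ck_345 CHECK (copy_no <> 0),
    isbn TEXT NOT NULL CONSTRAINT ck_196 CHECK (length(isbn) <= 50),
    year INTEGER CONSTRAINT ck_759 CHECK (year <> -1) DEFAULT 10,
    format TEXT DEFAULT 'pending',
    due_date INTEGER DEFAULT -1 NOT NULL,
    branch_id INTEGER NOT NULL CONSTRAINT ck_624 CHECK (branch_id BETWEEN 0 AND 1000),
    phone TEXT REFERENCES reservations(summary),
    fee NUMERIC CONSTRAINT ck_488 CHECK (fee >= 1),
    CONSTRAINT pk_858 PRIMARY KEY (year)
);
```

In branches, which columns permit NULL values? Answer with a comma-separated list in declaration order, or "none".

- copy_no: CHECK does not forbid NULL (a CHECK constraint passes when its expression is NULL) → nullable.
- isbn: declared NOT NULL → not nullable.
- year: part of the PRIMARY KEY, which implies NOT NULL → not nullable.
- format: DEFAULT only fills an omitted column; an explicit NULL is still allowed → nullable.
- due_date: declared NOT NULL → not nullable.
- branch_id: declared NOT NULL → not nullable.
- phone: a foreign key column may be NULL unless separately constrained → nullable.
- fee: CHECK does not forbid NULL (a CHECK constraint passes when its expression is NULL) → nullable.

copy_no, format, phone, fee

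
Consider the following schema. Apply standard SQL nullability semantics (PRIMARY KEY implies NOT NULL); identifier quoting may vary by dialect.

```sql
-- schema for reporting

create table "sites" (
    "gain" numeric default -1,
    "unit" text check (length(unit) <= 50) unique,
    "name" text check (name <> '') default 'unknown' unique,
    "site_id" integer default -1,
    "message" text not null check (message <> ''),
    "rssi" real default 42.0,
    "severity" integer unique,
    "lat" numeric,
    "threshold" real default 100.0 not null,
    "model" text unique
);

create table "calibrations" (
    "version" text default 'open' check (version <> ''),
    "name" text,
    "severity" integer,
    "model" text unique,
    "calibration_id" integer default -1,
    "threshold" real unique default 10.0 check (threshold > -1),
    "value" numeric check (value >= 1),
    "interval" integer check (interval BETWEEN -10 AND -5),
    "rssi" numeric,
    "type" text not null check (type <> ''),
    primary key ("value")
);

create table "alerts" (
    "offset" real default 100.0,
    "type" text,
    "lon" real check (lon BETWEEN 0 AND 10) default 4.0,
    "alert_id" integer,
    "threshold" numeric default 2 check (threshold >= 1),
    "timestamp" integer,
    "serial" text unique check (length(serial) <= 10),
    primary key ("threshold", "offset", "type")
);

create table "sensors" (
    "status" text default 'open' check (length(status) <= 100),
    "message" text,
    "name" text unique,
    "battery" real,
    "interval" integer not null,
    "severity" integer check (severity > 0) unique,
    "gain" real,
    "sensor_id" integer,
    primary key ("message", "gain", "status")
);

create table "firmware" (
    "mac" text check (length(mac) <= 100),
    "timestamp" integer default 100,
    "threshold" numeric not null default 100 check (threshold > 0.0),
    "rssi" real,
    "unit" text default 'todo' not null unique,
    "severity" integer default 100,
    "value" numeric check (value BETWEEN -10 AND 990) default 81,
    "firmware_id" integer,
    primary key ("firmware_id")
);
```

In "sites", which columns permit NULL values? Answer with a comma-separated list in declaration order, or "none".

- gain: DEFAULT only fills an omitted column; an explicit NULL is still allowed → nullable.
- unit: CHECK does not forbid NULL (a CHECK constraint passes when its expression is NULL) → nullable.
- name: CHECK does not forbid NULL (a CHECK constraint passes when its expression is NULL) → nullable.
- site_id: DEFAULT only fills an omitted column; an explicit NULL is still allowed → nullable.
- message: declared NOT NULL → not nullable.
- rssi: DEFAULT only fills an omitted column; an explicit NULL is still allowed → nullable.
- severity: UNIQUE does not imply NOT NULL → nullable.
- lat: no NOT NULL constraint applies → nullable.
- threshold: declared NOT NULL → not nullable.
- model: UNIQUE does not imply NOT NULL → nullable.

gain, unit, name, site_id, rssi, severity, lat, model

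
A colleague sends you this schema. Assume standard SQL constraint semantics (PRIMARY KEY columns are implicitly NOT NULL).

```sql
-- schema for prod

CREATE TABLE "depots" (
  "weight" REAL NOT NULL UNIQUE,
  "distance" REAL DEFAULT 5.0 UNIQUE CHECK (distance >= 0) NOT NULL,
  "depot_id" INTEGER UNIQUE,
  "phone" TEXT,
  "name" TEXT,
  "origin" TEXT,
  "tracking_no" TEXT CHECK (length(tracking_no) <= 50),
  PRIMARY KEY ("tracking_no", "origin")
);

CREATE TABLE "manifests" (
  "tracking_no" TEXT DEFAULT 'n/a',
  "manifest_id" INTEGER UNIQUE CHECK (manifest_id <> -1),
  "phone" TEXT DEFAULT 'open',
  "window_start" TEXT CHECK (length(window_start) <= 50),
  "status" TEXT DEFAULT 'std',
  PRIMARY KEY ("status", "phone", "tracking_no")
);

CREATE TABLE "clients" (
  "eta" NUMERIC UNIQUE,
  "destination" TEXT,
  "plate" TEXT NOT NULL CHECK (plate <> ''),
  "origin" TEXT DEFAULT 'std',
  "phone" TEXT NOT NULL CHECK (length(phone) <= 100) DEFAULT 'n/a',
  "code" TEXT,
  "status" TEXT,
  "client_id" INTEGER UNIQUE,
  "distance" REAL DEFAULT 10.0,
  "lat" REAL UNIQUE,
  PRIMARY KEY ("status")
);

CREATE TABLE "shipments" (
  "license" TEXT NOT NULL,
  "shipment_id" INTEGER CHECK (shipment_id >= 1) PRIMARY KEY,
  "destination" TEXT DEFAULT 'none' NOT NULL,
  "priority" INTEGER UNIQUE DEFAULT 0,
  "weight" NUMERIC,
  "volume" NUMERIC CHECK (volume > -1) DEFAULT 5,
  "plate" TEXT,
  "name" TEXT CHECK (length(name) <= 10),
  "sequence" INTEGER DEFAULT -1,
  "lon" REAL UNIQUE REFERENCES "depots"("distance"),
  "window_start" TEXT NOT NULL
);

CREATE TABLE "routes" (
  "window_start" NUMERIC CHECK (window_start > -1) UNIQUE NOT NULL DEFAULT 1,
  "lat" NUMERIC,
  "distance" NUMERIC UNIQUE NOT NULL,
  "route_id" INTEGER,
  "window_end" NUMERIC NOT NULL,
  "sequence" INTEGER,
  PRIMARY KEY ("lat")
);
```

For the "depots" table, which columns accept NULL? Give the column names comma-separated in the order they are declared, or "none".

depot_id, phone, name

- weight: declared NOT NULL → not nullable.
- distance: declared NOT NULL → not nullable.
- depot_id: UNIQUE does not imply NOT NULL → nullable.
- phone: no NOT NULL constraint applies → nullable.
- name: no NOT NULL constraint applies → nullable.
- origin: part of the PRIMARY KEY, which implies NOT NULL → not nullable.
- tracking_no: part of the PRIMARY KEY, which implies NOT NULL → not nullable.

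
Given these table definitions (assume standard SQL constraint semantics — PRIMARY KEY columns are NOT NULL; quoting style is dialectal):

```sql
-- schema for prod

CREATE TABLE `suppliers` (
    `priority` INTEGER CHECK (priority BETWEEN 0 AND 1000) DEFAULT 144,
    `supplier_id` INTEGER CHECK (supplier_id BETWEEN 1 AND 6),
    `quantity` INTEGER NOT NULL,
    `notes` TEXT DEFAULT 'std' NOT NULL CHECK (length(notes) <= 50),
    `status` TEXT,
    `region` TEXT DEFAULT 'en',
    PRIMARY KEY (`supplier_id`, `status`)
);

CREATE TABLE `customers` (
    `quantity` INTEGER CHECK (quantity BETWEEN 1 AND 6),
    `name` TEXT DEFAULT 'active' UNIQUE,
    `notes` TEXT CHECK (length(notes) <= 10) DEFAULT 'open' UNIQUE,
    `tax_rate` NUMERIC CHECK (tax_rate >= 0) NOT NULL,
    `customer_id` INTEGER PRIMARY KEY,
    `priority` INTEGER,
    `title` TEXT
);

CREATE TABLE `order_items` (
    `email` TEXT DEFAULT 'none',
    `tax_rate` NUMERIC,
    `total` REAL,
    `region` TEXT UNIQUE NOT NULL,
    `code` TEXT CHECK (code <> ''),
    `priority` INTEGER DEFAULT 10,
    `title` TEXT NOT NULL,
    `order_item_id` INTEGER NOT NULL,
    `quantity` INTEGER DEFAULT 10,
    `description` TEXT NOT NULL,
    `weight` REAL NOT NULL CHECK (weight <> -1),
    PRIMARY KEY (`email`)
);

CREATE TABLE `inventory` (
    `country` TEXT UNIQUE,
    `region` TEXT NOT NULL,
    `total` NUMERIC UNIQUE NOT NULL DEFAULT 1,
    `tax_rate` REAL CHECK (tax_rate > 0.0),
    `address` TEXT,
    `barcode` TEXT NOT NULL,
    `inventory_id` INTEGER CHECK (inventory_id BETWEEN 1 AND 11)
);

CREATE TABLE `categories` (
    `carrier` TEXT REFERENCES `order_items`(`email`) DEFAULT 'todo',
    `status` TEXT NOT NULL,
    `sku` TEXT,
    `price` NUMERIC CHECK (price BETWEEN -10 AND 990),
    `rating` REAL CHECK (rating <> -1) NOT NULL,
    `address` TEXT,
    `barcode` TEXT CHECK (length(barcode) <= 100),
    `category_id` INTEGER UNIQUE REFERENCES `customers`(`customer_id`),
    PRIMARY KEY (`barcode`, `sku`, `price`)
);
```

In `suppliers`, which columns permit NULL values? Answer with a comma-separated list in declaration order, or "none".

priority, region

- priority: CHECK does not forbid NULL (a CHECK constraint passes when its expression is NULL) → nullable.
- supplier_id: part of the PRIMARY KEY, which implies NOT NULL → not nullable.
- quantity: declared NOT NULL → not nullable.
- notes: declared NOT NULL → not nullable.
- status: part of the PRIMARY KEY, which implies NOT NULL → not nullable.
- region: DEFAULT only fills an omitted column; an explicit NULL is still allowed → nullable.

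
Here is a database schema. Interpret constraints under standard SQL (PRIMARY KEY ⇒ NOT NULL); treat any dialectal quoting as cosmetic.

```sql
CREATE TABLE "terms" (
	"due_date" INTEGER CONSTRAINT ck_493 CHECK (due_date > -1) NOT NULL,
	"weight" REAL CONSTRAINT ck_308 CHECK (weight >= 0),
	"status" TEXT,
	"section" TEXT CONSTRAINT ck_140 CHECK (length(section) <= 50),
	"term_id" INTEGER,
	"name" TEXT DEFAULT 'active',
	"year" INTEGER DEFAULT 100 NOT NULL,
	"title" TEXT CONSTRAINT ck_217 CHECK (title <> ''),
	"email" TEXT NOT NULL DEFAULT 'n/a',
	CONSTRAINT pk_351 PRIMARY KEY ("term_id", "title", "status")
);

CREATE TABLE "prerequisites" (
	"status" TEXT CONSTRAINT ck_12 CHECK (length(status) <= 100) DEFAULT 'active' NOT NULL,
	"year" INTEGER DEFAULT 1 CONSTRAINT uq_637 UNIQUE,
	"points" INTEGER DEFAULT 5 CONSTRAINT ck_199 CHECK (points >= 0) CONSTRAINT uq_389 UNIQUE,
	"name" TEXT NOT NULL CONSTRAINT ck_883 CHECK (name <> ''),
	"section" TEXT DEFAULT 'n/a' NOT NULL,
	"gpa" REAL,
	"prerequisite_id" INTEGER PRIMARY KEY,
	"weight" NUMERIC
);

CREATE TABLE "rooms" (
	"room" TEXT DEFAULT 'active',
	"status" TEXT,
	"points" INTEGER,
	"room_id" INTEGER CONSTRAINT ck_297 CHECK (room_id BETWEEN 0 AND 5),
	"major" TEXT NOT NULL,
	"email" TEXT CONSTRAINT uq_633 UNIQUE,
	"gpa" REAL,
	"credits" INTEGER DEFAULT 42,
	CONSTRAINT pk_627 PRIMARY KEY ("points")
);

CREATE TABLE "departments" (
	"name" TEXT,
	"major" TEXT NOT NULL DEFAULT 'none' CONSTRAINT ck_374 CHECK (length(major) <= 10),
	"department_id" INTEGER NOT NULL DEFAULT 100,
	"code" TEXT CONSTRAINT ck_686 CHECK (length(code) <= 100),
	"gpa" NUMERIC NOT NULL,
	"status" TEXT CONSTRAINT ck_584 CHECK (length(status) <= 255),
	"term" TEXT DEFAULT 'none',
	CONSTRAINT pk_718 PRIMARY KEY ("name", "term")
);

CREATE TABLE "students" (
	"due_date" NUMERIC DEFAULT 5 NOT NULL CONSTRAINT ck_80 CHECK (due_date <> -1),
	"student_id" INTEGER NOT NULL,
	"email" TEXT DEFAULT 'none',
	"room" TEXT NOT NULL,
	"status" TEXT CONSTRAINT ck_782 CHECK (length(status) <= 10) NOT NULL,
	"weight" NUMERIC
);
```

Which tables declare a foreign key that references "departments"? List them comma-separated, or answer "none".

none

No REFERENCES clause anywhere in the schema names departments.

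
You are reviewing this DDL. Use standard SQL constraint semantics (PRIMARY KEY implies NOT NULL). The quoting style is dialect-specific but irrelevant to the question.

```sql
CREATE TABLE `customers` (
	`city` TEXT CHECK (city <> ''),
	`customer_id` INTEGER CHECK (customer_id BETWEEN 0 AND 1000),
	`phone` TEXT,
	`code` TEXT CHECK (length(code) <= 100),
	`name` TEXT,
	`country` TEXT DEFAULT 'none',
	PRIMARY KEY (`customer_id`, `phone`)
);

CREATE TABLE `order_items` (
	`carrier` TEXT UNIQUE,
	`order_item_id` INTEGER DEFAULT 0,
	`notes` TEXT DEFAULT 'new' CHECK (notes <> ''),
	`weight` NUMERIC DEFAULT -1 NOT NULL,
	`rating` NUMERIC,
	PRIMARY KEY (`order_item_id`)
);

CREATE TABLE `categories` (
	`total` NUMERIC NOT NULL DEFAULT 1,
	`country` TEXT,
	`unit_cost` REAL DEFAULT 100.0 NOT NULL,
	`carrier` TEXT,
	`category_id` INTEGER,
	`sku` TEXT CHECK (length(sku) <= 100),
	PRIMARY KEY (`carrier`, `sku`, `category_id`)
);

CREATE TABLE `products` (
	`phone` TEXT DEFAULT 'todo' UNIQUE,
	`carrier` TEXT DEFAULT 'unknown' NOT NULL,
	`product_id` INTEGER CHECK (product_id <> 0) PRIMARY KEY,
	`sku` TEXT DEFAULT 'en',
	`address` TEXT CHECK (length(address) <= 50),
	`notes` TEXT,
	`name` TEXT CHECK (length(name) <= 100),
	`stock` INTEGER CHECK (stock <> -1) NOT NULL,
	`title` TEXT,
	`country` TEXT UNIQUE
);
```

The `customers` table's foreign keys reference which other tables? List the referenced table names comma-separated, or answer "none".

No column in customers has a REFERENCES clause.

none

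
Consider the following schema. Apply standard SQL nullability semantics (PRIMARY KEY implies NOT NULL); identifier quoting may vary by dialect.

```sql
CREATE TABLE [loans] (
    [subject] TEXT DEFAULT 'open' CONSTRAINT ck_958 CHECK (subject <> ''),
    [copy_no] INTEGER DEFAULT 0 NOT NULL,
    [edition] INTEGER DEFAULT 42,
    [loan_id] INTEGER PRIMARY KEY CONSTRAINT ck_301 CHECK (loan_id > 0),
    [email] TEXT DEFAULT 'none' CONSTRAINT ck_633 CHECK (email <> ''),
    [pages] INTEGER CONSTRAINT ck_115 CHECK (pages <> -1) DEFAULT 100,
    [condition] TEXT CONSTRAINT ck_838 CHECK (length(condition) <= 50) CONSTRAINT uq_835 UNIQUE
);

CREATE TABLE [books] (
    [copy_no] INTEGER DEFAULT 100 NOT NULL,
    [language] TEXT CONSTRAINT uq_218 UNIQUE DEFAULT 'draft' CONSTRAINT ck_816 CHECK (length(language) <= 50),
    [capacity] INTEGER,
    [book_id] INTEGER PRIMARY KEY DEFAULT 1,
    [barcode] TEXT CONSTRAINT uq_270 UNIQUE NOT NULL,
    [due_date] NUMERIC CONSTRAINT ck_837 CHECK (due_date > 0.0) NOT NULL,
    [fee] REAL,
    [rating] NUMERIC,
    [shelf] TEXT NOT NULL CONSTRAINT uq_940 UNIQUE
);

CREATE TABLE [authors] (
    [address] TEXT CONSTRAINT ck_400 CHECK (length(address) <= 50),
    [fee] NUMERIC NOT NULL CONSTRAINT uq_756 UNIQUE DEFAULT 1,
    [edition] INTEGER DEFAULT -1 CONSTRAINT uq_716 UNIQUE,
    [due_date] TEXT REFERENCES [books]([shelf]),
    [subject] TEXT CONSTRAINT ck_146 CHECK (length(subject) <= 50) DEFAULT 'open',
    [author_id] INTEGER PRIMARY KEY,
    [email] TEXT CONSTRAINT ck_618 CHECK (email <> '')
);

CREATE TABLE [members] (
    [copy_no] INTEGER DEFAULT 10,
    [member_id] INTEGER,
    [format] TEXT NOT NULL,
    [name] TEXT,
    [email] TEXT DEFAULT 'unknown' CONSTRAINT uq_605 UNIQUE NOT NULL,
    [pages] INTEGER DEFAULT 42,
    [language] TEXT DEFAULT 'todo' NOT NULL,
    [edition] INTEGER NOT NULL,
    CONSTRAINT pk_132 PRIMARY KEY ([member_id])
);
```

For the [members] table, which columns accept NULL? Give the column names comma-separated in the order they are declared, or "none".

copy_no, name, pages

- copy_no: DEFAULT only fills an omitted column; an explicit NULL is still allowed → nullable.
- member_id: part of the PRIMARY KEY, which implies NOT NULL → not nullable.
- format: declared NOT NULL → not nullable.
- name: no NOT NULL constraint applies → nullable.
- email: declared NOT NULL → not nullable.
- pages: DEFAULT only fills an omitted column; an explicit NULL is still allowed → nullable.
- language: declared NOT NULL → not nullable.
- edition: declared NOT NULL → not nullable.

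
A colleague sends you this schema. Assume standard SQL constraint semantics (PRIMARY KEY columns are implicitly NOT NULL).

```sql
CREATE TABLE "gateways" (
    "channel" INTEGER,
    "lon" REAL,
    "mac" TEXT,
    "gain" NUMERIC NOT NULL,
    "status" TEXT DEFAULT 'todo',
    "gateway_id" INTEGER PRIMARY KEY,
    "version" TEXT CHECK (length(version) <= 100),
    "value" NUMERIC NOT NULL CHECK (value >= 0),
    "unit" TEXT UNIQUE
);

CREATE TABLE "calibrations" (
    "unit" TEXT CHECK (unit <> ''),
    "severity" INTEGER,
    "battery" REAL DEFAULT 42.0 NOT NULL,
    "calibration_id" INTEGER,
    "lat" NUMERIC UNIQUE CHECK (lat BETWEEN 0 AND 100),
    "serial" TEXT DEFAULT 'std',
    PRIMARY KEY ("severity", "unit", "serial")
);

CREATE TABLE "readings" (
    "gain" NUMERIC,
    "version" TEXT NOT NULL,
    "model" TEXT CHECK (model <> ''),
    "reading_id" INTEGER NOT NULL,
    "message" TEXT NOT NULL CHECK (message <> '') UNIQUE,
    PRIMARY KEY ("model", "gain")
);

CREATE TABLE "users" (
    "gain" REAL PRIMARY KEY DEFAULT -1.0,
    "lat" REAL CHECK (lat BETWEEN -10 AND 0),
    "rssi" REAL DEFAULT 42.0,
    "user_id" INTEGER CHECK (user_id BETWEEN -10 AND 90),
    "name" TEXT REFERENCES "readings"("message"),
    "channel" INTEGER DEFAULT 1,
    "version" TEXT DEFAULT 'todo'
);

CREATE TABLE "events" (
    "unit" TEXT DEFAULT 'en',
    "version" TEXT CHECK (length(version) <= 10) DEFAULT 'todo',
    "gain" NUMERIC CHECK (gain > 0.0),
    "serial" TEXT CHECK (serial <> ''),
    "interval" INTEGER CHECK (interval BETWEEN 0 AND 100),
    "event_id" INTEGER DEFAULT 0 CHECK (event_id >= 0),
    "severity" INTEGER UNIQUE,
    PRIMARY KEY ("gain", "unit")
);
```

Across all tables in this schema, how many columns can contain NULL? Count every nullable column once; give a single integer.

gateways: 6 nullable (channel, lon, mac, status, version, unit — PK (gateway_id) and explicit NOT NULL columns excluded).
calibrations: 2 nullable (calibration_id, lat — PK (severity, unit, serial) and explicit NOT NULL columns excluded).
readings: 0 nullable (none — PK (model, gain) and explicit NOT NULL columns excluded).
users: 6 nullable (lat, rssi, user_id, name, channel, version — PK (gain) and explicit NOT NULL columns excluded).
events: 5 nullable (version, serial, interval, event_id, severity — PK (gain, unit) and explicit NOT NULL columns excluded).
Total: 6 + 2 + 0 + 6 + 5 = 19.

19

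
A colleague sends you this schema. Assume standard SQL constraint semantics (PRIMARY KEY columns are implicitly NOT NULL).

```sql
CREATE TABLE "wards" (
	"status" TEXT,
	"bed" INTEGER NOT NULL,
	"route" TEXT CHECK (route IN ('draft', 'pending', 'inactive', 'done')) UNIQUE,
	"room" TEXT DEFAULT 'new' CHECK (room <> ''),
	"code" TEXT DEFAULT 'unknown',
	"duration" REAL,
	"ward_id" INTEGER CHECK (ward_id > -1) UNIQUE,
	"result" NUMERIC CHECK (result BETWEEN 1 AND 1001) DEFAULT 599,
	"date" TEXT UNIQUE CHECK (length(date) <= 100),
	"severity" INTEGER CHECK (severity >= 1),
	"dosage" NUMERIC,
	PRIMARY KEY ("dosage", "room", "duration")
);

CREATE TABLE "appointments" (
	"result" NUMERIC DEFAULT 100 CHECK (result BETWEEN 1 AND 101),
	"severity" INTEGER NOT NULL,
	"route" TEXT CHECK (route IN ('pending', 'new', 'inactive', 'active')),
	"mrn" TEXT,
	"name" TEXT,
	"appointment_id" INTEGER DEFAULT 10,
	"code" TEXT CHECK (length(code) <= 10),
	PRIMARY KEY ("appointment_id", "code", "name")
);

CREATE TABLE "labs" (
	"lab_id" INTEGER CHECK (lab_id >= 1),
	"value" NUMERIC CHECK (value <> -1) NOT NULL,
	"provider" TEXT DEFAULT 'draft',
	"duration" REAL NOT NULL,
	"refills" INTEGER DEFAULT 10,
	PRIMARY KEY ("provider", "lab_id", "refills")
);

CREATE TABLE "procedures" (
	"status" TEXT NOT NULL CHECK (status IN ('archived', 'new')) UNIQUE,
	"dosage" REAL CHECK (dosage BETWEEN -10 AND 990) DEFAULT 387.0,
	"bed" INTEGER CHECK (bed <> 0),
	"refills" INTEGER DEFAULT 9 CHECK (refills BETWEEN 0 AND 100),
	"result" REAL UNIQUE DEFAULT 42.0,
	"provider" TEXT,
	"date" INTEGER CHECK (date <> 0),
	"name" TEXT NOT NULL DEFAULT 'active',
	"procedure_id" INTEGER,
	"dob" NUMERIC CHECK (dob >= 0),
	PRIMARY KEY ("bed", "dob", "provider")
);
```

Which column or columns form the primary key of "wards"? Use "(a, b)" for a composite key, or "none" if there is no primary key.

(dosage, room, duration)

A table-level PRIMARY KEY clause names 3 columns: dosage, room, duration.
This is a composite key — the combination is unique, not each column individually.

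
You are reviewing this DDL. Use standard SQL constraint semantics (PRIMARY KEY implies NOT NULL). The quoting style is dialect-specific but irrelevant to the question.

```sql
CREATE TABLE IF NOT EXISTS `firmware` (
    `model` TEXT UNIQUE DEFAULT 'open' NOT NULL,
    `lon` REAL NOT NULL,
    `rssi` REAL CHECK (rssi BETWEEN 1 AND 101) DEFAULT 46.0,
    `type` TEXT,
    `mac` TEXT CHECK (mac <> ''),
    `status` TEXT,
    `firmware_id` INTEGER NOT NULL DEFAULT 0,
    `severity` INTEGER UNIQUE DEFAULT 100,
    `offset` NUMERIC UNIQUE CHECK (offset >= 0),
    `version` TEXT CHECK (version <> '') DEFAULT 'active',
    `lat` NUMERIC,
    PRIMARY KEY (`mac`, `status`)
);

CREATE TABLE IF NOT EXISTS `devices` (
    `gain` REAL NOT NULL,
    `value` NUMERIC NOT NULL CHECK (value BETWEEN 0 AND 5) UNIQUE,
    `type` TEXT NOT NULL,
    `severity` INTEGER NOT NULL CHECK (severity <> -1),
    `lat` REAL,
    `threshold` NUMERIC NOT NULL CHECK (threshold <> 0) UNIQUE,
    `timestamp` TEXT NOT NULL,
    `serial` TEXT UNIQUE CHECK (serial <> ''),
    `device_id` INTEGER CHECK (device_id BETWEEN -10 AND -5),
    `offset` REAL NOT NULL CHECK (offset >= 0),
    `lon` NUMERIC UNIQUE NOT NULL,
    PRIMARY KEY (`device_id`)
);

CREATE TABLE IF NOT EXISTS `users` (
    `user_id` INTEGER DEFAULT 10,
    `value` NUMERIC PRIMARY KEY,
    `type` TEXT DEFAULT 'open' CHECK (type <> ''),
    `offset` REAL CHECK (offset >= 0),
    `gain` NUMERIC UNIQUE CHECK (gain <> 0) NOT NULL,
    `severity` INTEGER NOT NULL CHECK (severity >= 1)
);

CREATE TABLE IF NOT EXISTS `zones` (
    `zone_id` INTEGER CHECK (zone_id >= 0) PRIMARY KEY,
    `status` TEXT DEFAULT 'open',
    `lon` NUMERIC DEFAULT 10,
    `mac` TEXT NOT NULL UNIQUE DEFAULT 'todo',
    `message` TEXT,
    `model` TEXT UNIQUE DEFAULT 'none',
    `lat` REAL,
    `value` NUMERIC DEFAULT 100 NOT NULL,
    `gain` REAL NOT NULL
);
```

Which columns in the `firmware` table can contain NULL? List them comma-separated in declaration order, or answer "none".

- model: declared NOT NULL → not nullable.
- lon: declared NOT NULL → not nullable.
- rssi: CHECK does not forbid NULL (a CHECK constraint passes when its expression is NULL) → nullable.
- type: no NOT NULL constraint applies → nullable.
- mac: part of the PRIMARY KEY, which implies NOT NULL → not nullable.
- status: part of the PRIMARY KEY, which implies NOT NULL → not nullable.
- firmware_id: declared NOT NULL → not nullable.
- severity: UNIQUE does not imply NOT NULL → nullable.
- offset: CHECK does not forbid NULL (a CHECK constraint passes when its expression is NULL) → nullable.
- version: CHECK does not forbid NULL (a CHECK constraint passes when its expression is NULL) → nullable.
- lat: no NOT NULL constraint applies → nullable.

rssi, type, severity, offset, version, lat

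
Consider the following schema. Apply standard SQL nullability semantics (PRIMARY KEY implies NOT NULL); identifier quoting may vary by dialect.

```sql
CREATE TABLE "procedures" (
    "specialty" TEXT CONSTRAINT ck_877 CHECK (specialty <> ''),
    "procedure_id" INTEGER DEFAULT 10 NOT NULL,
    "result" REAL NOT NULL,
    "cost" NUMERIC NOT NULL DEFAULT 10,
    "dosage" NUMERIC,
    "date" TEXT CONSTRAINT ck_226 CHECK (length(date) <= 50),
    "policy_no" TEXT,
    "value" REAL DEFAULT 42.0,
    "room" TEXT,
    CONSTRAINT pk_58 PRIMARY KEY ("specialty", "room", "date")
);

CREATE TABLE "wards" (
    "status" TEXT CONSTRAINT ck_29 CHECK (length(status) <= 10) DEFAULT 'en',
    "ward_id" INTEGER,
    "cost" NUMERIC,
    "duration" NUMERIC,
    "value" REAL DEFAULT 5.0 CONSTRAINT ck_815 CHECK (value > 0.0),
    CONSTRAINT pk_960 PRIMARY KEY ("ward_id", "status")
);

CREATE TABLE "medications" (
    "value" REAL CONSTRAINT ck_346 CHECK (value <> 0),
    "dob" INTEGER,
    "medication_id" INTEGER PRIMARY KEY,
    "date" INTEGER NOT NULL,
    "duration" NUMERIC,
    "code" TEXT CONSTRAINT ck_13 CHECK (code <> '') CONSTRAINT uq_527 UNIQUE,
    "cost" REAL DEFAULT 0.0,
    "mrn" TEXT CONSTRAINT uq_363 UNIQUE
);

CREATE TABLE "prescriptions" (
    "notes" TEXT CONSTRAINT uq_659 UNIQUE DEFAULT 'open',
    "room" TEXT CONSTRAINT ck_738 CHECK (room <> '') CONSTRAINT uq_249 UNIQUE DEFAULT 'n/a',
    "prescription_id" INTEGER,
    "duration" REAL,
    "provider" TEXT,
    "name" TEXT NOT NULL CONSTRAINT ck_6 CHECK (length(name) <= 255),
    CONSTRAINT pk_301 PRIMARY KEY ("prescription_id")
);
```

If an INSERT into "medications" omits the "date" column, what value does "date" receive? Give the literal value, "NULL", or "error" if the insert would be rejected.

date has no DEFAULT clause.
Omitting it would insert NULL, but it is declared NOT NULL, so the INSERT fails.

error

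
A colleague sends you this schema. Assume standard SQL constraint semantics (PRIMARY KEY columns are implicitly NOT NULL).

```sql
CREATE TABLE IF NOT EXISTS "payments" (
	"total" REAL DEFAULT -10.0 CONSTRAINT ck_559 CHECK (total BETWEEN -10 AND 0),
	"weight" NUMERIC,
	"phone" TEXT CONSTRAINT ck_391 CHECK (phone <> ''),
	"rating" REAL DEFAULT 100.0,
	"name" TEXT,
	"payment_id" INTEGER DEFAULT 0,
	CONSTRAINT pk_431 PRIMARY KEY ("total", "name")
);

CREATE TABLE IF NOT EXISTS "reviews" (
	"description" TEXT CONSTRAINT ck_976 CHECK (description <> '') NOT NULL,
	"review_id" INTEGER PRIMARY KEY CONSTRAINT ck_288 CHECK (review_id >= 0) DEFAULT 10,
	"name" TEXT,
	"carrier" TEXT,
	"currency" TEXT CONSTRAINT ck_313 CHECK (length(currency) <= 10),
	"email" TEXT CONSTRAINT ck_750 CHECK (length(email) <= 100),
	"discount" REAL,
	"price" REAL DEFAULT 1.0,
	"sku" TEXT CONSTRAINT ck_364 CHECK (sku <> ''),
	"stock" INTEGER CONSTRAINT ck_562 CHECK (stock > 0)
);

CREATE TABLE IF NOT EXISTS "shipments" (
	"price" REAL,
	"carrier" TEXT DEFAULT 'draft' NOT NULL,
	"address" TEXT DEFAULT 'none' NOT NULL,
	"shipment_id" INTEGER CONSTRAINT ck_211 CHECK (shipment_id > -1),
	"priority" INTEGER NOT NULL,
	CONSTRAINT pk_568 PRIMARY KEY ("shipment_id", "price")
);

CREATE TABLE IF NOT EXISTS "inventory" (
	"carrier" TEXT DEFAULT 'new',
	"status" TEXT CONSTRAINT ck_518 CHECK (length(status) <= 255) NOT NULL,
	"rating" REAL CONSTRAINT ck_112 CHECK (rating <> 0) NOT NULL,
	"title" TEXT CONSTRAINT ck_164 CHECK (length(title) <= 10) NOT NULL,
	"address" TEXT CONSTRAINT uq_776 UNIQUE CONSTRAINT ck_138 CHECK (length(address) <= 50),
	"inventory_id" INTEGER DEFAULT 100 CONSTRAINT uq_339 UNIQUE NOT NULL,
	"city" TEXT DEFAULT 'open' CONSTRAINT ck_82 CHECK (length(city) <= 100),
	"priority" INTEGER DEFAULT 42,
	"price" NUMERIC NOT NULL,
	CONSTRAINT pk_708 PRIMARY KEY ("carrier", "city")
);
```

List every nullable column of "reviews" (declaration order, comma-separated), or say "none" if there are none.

name, carrier, currency, email, discount, price, sku, stock

- description: declared NOT NULL → not nullable.
- review_id: part of the PRIMARY KEY, which implies NOT NULL → not nullable.
- name: no NOT NULL constraint applies → nullable.
- carrier: no NOT NULL constraint applies → nullable.
- currency: CHECK does not forbid NULL (a CHECK constraint passes when its expression is NULL) → nullable.
- email: CHECK does not forbid NULL (a CHECK constraint passes when its expression is NULL) → nullable.
- discount: no NOT NULL constraint applies → nullable.
- price: DEFAULT only fills an omitted column; an explicit NULL is still allowed → nullable.
- sku: CHECK does not forbid NULL (a CHECK constraint passes when its expression is NULL) → nullable.
- stock: CHECK does not forbid NULL (a CHECK constraint passes when its expression is NULL) → nullable.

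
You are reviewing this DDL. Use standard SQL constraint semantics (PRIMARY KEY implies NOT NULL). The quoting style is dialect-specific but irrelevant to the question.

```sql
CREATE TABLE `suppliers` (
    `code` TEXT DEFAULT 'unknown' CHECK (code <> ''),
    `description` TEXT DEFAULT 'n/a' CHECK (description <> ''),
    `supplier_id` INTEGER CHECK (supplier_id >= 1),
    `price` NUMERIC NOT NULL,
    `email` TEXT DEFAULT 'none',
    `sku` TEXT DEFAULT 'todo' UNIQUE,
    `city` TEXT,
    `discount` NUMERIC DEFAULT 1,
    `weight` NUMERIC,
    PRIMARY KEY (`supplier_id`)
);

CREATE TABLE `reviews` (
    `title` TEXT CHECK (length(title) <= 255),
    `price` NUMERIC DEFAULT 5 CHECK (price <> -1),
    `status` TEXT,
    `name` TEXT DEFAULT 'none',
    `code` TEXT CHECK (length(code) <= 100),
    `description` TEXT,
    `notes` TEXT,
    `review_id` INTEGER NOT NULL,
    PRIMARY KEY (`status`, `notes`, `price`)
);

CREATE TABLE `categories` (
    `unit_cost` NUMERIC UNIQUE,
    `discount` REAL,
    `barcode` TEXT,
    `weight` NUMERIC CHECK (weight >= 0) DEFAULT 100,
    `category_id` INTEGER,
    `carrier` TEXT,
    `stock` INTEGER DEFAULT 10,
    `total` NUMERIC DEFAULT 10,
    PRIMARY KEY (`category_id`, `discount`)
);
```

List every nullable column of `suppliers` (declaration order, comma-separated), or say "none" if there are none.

- code: CHECK does not forbid NULL (a CHECK constraint passes when its expression is NULL) → nullable.
- description: CHECK does not forbid NULL (a CHECK constraint passes when its expression is NULL) → nullable.
- supplier_id: part of the PRIMARY KEY, which implies NOT NULL → not nullable.
- price: declared NOT NULL → not nullable.
- email: DEFAULT only fills an omitted column; an explicit NULL is still allowed → nullable.
- sku: UNIQUE does not imply NOT NULL → nullable.
- city: no NOT NULL constraint applies → nullable.
- discount: DEFAULT only fills an omitted column; an explicit NULL is still allowed → nullable.
- weight: no NOT NULL constraint applies → nullable.

code, description, email, sku, city, discount, weight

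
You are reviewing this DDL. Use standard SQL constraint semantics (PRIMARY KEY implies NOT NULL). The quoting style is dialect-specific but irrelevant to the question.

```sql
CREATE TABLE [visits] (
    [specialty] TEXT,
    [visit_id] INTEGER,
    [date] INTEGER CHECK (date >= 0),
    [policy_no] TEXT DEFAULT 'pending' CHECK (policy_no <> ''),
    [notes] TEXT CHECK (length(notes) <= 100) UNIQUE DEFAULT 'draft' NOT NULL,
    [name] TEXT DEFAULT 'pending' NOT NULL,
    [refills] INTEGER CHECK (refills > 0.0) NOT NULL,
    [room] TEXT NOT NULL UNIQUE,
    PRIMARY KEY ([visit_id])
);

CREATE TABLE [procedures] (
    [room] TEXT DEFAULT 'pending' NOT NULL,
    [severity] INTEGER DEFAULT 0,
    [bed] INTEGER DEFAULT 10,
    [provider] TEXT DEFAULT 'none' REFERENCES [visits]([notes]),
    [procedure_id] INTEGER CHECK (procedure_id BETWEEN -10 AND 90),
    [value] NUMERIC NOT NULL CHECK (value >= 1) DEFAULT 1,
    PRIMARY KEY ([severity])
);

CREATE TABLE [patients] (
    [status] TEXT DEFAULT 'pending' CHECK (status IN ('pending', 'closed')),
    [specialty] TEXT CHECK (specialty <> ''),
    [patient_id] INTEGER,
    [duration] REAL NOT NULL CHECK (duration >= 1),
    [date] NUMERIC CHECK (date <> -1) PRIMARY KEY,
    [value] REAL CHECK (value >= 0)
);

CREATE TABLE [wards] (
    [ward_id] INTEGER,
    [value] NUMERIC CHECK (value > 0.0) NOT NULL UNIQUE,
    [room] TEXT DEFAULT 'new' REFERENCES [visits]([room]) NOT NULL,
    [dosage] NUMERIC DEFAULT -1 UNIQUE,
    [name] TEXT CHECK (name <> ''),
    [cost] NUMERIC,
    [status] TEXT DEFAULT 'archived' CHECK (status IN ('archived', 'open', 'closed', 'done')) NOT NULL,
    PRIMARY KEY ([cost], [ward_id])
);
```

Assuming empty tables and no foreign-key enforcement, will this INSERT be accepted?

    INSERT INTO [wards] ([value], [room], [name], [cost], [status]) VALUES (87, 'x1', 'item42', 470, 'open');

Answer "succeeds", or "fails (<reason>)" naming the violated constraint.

fails (NOT NULL on ward_id)

ward_id is omitted from the column list and has no DEFAULT, so it would receive NULL.
But ward_id is part of the PRIMARY KEY (implied NOT NULL).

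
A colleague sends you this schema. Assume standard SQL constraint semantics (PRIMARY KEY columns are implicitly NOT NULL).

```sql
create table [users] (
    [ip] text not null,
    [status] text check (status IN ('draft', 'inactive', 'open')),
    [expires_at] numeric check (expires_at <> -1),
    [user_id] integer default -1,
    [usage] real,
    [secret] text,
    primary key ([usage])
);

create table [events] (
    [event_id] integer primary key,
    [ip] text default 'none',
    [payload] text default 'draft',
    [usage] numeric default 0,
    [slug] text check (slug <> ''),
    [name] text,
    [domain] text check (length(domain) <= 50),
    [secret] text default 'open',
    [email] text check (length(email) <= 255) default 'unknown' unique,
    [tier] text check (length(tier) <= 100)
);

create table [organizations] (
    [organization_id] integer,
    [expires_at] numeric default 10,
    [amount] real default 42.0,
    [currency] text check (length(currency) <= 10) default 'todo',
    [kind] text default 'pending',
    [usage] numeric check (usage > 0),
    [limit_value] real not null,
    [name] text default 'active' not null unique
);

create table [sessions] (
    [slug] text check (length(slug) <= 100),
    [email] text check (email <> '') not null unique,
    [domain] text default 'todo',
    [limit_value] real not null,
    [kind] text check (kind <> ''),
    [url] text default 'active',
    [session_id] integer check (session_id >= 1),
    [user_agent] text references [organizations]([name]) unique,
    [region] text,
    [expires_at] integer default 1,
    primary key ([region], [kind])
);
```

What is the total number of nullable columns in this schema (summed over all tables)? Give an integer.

users: 4 nullable (status, expires_at, user_id, secret — PK (usage) and explicit NOT NULL columns excluded).
events: 9 nullable (ip, payload, usage, slug, name, domain, secret, email, tier — PK (event_id) and explicit NOT NULL columns excluded).
organizations: 6 nullable (organization_id, expires_at, amount, currency, kind, usage — PK none and explicit NOT NULL columns excluded).
sessions: 6 nullable (slug, domain, url, session_id, user_agent, expires_at — PK (region, kind) and explicit NOT NULL columns excluded).
Total: 4 + 9 + 6 + 6 = 25.

25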